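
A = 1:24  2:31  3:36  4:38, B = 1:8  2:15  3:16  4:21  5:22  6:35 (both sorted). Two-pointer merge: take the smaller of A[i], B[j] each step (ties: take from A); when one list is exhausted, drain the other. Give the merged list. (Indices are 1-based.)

[i=1,j=1] A[i]=24>B[j]=8 take 8 → j++
[i=1,j=2] A[i]=24>B[j]=15 take 15 → j++
[i=1,j=3] A[i]=24>B[j]=16 take 16 → j++
[i=1,j=4] A[i]=24>B[j]=21 take 21 → j++
[i=1,j=5] A[i]=24>B[j]=22 take 22 → j++
[i=1,j=6] A[i]=24<=B[j]=35 take 24 → i++
[i=2,j=6] A[i]=31<=B[j]=35 take 31 → i++
[i=3,j=6] A[i]=36>B[j]=35 take 35 → j++
[i=3,j=7] B done, take A[i]=36 → i++
[i=4,j=7] B done, take A[i]=38 → i++

[8, 15, 16, 21, 22, 24, 31, 35, 36, 38]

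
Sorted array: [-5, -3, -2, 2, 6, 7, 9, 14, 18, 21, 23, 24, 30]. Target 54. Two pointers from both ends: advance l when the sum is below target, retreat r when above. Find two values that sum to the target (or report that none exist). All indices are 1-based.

(24, 30)

l=1 r=13: -5+30=25 <54, l++
l=2 r=13: -3+30=27 <54, l++
l=3 r=13: -2+30=28 <54, l++
l=4 r=13: 2+30=32 <54, l++
l=5 r=13: 6+30=36 <54, l++
l=6 r=13: 7+30=37 <54, l++
l=7 r=13: 9+30=39 <54, l++
l=8 r=13: 14+30=44 <54, l++
l=9 r=13: 18+30=48 <54, l++
l=10 r=13: 21+30=51 <54, l++
l=11 r=13: 23+30=53 <54, l++
l=12 r=13: 24+30=54, found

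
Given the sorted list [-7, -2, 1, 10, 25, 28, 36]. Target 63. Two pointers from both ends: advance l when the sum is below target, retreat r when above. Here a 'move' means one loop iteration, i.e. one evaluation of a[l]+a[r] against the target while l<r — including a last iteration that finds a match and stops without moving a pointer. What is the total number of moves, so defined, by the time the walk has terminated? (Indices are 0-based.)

l=0 r=6: -7+36=29 <63, l++
l=1 r=6: -2+36=34 <63, l++
l=2 r=6: 1+36=37 <63, l++
l=3 r=6: 10+36=46 <63, l++
l=4 r=6: 25+36=61 <63, l++
l=5 r=6: 28+36=64 >63, r--

6 moves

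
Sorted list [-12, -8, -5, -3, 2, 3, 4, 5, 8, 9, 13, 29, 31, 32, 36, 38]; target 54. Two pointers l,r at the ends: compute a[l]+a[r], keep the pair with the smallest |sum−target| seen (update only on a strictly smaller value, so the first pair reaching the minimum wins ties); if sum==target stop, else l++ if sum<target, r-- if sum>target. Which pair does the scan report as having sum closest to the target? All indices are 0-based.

l=0 r=15: -12+38=26 d=28 *, l++
l=1 r=15: -8+38=30 d=24 *, l++
l=2 r=15: -5+38=33 d=21 *, l++
l=3 r=15: -3+38=35 d=19 *, l++
l=4 r=15: 2+38=40 d=14 *, l++
l=5 r=15: 3+38=41 d=13 *, l++
l=6 r=15: 4+38=42 d=12 *, l++
l=7 r=15: 5+38=43 d=11 *, l++
l=8 r=15: 8+38=46 d=8 *, l++
l=9 r=15: 9+38=47 d=7 *, l++
l=10 r=15: 13+38=51 d=3 *, l++
l=11 r=15: 29+38=67 d=13, r--
l=11 r=14: 29+36=65 d=11, r--
l=11 r=13: 29+32=61 d=7, r--
l=11 r=12: 29+31=60 d=6, r--

pair (13, 38) with sum 51 (|Δ|=3)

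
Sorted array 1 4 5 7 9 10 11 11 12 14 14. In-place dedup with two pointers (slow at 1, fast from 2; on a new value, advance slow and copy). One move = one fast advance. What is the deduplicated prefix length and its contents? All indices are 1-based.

length 9; prefix = [1, 4, 5, 7, 9, 10, 11, 12, 14]

(s=1,f=2) a[fast]=4≠a[slow]=1 write a[2]=4 → slow++,fast++
(s=2,f=3) a[fast]=5≠a[slow]=4 write a[3]=5 → slow++,fast++
(s=3,f=4) a[fast]=7≠a[slow]=5 write a[4]=7 → slow++,fast++
(s=4,f=5) a[fast]=9≠a[slow]=7 write a[5]=9 → slow++,fast++
(s=5,f=6) a[fast]=10≠a[slow]=9 write a[6]=10 → slow++,fast++
(s=6,f=7) a[fast]=11≠a[slow]=10 write a[7]=11 → slow++,fast++
(s=7,f=8) a[fast]=11=a[slow] dup → fast++
(s=7,f=9) a[fast]=12≠a[slow]=11 write a[8]=12 → slow++,fast++
(s=8,f=10) a[fast]=14≠a[slow]=12 write a[9]=14 → slow++,fast++
(s=9,f=11) a[fast]=14=a[slow] dup → fast++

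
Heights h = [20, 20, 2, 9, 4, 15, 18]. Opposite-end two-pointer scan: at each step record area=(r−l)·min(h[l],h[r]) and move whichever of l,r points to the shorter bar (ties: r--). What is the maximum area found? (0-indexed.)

max area = 108

l=0 r=6: min(20,18)*6=108 best=108 *, r--
l=0 r=5: min(20,15)*5=75 best=108, r--
l=0 r=4: min(20,4)*4=16 best=108, r--
l=0 r=3: min(20,9)*3=27 best=108, r--
l=0 r=2: min(20,2)*2=4 best=108, r--
l=0 r=1: min(20,20)*1=20 best=108, r--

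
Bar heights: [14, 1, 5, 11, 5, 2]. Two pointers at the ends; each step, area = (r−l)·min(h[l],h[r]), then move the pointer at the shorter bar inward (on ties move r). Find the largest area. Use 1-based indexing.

max area = 33

[1,6] min(14,2)*5=10 best=10 * → r--
[1,5] min(14,5)*4=20 best=20 * → r--
[1,4] min(14,11)*3=33 best=33 * → r--
[1,3] min(14,5)*2=10 best=33 → r--
[1,2] min(14,1)*1=1 best=33 → r--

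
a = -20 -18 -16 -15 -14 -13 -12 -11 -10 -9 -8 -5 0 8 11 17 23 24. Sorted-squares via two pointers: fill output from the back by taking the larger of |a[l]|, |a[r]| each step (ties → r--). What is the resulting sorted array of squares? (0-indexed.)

[0,17] |-20|<=|24| out[17]=576 → r--
[0,16] |-20|<=|23| out[16]=529 → r--
[0,15] |-20|>|17| out[15]=400 → l++
[1,15] |-18|>|17| out[14]=324 → l++
[2,15] |-16|<=|17| out[13]=289 → r--
[2,14] |-16|>|11| out[12]=256 → l++
[3,14] |-15|>|11| out[11]=225 → l++
[4,14] |-14|>|11| out[10]=196 → l++
[5,14] |-13|>|11| out[9]=169 → l++
[6,14] |-12|>|11| out[8]=144 → l++
[7,14] |-11|<=|11| out[7]=121 → r--
[7,13] |-11|>|8| out[6]=121 → l++
[8,13] |-10|>|8| out[5]=100 → l++
[9,13] |-9|>|8| out[4]=81 → l++
[10,13] |-8|<=|8| out[3]=64 → r--
[10,12] |-8|>|0| out[2]=64 → l++
[11,12] |-5|>|0| out[1]=25 → l++
[12,12] |0|<=|0| out[0]=0 → r--

[0, 25, 64, 64, 81, 100, 121, 121, 144, 169, 196, 225, 256, 289, 324, 400, 529, 576]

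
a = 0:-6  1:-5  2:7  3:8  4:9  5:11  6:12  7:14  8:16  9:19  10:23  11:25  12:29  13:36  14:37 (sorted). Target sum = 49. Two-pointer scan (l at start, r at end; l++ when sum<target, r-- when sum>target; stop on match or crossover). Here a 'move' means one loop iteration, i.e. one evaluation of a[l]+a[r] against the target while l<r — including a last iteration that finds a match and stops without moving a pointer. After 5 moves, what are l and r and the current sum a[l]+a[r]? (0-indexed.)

l=5, r=14, sum=48

[0,14] -6+37=31 <49 → l++
[1,14] -5+37=32 <49 → l++
[2,14] 7+37=44 <49 → l++
[3,14] 8+37=45 <49 → l++
[4,14] 9+37=46 <49 → l++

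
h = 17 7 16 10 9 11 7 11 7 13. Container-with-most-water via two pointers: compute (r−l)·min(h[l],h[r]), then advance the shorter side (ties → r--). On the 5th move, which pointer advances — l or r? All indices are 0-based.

r

[0,9] min(17,13)*9=117 best=117 * → r--
[0,8] min(17,7)*8=56 best=117 → r--
[0,7] min(17,11)*7=77 best=117 → r--
[0,6] min(17,7)*6=42 best=117 → r--
[0,5] min(17,11)*5=55 best=117 → r--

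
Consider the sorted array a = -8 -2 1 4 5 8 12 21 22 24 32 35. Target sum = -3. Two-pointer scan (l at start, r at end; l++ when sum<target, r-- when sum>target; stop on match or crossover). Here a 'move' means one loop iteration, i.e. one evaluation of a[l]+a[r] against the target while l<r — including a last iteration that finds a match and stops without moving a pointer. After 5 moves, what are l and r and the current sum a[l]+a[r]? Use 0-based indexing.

l=0, r=6, sum=4

l=0 r=11: -8+35=27 >-3, r--
l=0 r=10: -8+32=24 >-3, r--
l=0 r=9: -8+24=16 >-3, r--
l=0 r=8: -8+22=14 >-3, r--
l=0 r=7: -8+21=13 >-3, r--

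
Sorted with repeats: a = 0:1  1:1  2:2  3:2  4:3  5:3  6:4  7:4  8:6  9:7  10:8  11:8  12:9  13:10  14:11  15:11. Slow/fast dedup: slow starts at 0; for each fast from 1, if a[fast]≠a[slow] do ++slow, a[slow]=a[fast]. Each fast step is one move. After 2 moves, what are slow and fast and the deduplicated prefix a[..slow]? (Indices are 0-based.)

(s=0,f=1) a[fast]=1=a[slow] dup → fast++
(s=0,f=2) a[fast]=2≠a[slow]=1 write a[1]=2 → slow++,fast++

slow=1, fast=3, prefix=[1, 2]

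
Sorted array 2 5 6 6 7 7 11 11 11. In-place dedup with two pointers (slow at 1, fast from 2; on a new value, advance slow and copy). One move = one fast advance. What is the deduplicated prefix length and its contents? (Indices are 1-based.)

(s=1,f=2) a[fast]=5≠a[slow]=2 write a[2]=5 → slow++,fast++
(s=2,f=3) a[fast]=6≠a[slow]=5 write a[3]=6 → slow++,fast++
(s=3,f=4) a[fast]=6=a[slow] dup → fast++
(s=3,f=5) a[fast]=7≠a[slow]=6 write a[4]=7 → slow++,fast++
(s=4,f=6) a[fast]=7=a[slow] dup → fast++
(s=4,f=7) a[fast]=11≠a[slow]=7 write a[5]=11 → slow++,fast++
(s=5,f=8) a[fast]=11=a[slow] dup → fast++
(s=5,f=9) a[fast]=11=a[slow] dup → fast++

length 5; prefix = [2, 5, 6, 7, 11]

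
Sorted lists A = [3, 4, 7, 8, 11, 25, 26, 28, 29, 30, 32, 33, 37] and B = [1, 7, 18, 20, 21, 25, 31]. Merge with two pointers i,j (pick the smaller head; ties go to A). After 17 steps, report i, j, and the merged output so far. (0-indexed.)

i=10, j=7, merged so far=[1, 3, 4, 7, 7, 8, 11, 18, 20, 21, 25, 25, 26, 28, 29, 30, 31]

i=0 j=0: A[i]=3>B[j]=1 take 1, j++
i=0 j=1: A[i]=3<=B[j]=7 take 3, i++
i=1 j=1: A[i]=4<=B[j]=7 take 4, i++
i=2 j=1: A[i]=7<=B[j]=7 take 7, i++
i=3 j=1: A[i]=8>B[j]=7 take 7, j++
i=3 j=2: A[i]=8<=B[j]=18 take 8, i++
i=4 j=2: A[i]=11<=B[j]=18 take 11, i++
i=5 j=2: A[i]=25>B[j]=18 take 18, j++
i=5 j=3: A[i]=25>B[j]=20 take 20, j++
i=5 j=4: A[i]=25>B[j]=21 take 21, j++
i=5 j=5: A[i]=25<=B[j]=25 take 25, i++
i=6 j=5: A[i]=26>B[j]=25 take 25, j++
i=6 j=6: A[i]=26<=B[j]=31 take 26, i++
i=7 j=6: A[i]=28<=B[j]=31 take 28, i++
i=8 j=6: A[i]=29<=B[j]=31 take 29, i++
i=9 j=6: A[i]=30<=B[j]=31 take 30, i++
i=10 j=6: A[i]=32>B[j]=31 take 31, j++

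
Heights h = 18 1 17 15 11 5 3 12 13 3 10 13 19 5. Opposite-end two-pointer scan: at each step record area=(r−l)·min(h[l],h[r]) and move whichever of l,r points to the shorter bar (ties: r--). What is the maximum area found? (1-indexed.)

[1,14] min(18,5)*13=65 best=65 * → r--
[1,13] min(18,19)*12=216 best=216 * → l++
[2,13] min(1,19)*11=11 best=216 → l++
[3,13] min(17,19)*10=170 best=216 → l++
[4,13] min(15,19)*9=135 best=216 → l++
[5,13] min(11,19)*8=88 best=216 → l++
[6,13] min(5,19)*7=35 best=216 → l++
[7,13] min(3,19)*6=18 best=216 → l++
[8,13] min(12,19)*5=60 best=216 → l++
[9,13] min(13,19)*4=52 best=216 → l++
[10,13] min(3,19)*3=9 best=216 → l++
[11,13] min(10,19)*2=20 best=216 → l++
[12,13] min(13,19)*1=13 best=216 → l++

max area = 216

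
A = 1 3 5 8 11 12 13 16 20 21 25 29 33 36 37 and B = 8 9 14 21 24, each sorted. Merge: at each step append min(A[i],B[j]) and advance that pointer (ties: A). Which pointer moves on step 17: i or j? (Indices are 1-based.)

[i=1,j=1] A[i]=1<=B[j]=8 take 1 → i++
[i=2,j=1] A[i]=3<=B[j]=8 take 3 → i++
[i=3,j=1] A[i]=5<=B[j]=8 take 5 → i++
[i=4,j=1] A[i]=8<=B[j]=8 take 8 → i++
[i=5,j=1] A[i]=11>B[j]=8 take 8 → j++
[i=5,j=2] A[i]=11>B[j]=9 take 9 → j++
[i=5,j=3] A[i]=11<=B[j]=14 take 11 → i++
[i=6,j=3] A[i]=12<=B[j]=14 take 12 → i++
[i=7,j=3] A[i]=13<=B[j]=14 take 13 → i++
[i=8,j=3] A[i]=16>B[j]=14 take 14 → j++
[i=8,j=4] A[i]=16<=B[j]=21 take 16 → i++
[i=9,j=4] A[i]=20<=B[j]=21 take 20 → i++
[i=10,j=4] A[i]=21<=B[j]=21 take 21 → i++
[i=11,j=4] A[i]=25>B[j]=21 take 21 → j++
[i=11,j=5] A[i]=25>B[j]=24 take 24 → j++
[i=11,j=6] B done, take A[i]=25 → i++
[i=12,j=6] B done, take A[i]=29 → i++

i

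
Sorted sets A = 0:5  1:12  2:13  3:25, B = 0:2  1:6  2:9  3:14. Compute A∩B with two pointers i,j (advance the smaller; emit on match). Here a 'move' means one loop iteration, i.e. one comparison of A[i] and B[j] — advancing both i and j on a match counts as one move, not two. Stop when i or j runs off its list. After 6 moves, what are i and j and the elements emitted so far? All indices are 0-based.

i=0 j=0: 5>2, j++
i=0 j=1: 5<6, i++
i=1 j=1: 12>6, j++
i=1 j=2: 12>9, j++
i=1 j=3: 12<14, i++
i=2 j=3: 13<14, i++

i=3, j=3, emitted=[]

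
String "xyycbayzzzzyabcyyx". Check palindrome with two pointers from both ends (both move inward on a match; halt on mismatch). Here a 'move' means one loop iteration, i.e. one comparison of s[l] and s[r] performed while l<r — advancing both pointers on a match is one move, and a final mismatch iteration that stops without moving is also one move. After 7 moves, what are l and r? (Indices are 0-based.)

l=7, r=10

[0,17] 'x'=='x' → l++,r--
[1,16] 'y'=='y' → l++,r--
[2,15] 'y'=='y' → l++,r--
[3,14] 'c'=='c' → l++,r--
[4,13] 'b'=='b' → l++,r--
[5,12] 'a'=='a' → l++,r--
[6,11] 'y'=='y' → l++,r--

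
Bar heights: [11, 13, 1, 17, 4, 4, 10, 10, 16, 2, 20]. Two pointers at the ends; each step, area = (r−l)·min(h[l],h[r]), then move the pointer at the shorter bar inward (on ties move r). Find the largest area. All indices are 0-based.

[0,10] min(11,20)*10=110 best=110 * → l++
[1,10] min(13,20)*9=117 best=117 * → l++
[2,10] min(1,20)*8=8 best=117 → l++
[3,10] min(17,20)*7=119 best=119 * → l++
[4,10] min(4,20)*6=24 best=119 → l++
[5,10] min(4,20)*5=20 best=119 → l++
[6,10] min(10,20)*4=40 best=119 → l++
[7,10] min(10,20)*3=30 best=119 → l++
[8,10] min(16,20)*2=32 best=119 → l++
[9,10] min(2,20)*1=2 best=119 → l++

max area = 119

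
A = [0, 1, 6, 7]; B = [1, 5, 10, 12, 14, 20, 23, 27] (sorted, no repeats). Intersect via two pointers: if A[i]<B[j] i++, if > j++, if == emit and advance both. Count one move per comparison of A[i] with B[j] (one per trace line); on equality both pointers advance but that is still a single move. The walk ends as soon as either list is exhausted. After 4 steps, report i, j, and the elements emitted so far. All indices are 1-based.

i=4, j=3, emitted=[1]

[i=1,j=1] 0<1 → i++
[i=2,j=1] 1==1 emit → i++,j++
[i=3,j=2] 6>5 → j++
[i=3,j=3] 6<10 → i++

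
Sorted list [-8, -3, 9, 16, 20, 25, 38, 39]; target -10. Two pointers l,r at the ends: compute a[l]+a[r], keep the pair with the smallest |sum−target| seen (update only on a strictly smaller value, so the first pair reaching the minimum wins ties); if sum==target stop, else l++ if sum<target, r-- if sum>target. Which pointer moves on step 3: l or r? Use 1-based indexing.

l=1 r=8: -8+39=31 d=41 *, r--
l=1 r=7: -8+38=30 d=40 *, r--
l=1 r=6: -8+25=17 d=27 *, r--

r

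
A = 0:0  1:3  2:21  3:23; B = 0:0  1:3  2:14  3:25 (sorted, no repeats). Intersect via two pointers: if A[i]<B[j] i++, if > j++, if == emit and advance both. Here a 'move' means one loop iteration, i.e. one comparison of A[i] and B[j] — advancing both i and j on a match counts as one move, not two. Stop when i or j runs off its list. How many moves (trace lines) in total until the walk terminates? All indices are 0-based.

5 moves

[i=0,j=0] 0==0 emit → i++,j++
[i=1,j=1] 3==3 emit → i++,j++
[i=2,j=2] 21>14 → j++
[i=2,j=3] 21<25 → i++
[i=3,j=3] 23<25 → i++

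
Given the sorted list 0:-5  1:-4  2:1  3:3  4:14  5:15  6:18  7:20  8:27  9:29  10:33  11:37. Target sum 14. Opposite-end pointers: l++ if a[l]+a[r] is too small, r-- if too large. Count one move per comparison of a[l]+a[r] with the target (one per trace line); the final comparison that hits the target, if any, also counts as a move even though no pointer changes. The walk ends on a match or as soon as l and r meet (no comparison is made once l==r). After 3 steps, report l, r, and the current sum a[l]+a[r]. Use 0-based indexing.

l=0 r=11: -5+37=32 >14, r--
l=0 r=10: -5+33=28 >14, r--
l=0 r=9: -5+29=24 >14, r--

l=0, r=8, sum=22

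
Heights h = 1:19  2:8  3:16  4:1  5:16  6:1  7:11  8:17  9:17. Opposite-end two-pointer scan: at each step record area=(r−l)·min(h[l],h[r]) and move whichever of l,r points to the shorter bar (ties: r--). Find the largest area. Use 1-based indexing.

max area = 136

[1,9] min(19,17)*8=136 best=136 * → r--
[1,8] min(19,17)*7=119 best=136 → r--
[1,7] min(19,11)*6=66 best=136 → r--
[1,6] min(19,1)*5=5 best=136 → r--
[1,5] min(19,16)*4=64 best=136 → r--
[1,4] min(19,1)*3=3 best=136 → r--
[1,3] min(19,16)*2=32 best=136 → r--
[1,2] min(19,8)*1=8 best=136 → r--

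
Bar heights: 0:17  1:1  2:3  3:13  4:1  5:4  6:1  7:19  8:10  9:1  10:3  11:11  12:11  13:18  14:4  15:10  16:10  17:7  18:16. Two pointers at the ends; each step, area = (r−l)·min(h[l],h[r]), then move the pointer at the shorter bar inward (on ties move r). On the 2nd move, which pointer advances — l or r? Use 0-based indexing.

r

[0,18] min(17,16)*18=288 best=288 * → r--
[0,17] min(17,7)*17=119 best=288 → r--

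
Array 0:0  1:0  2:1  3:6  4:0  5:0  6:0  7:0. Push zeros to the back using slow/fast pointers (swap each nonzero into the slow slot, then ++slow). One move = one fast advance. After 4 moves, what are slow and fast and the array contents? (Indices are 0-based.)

(s=0,f=0) a[fast]=0 → fast++
(s=0,f=1) a[fast]=0 → fast++
(s=0,f=2) a[fast]=1≠0 swap→a[0]=1 → slow++,fast++
(s=1,f=3) a[fast]=6≠0 swap→a[1]=6 → slow++,fast++

slow=2, fast=4, a=[1, 6, 0, 0, 0, 0, 0, 0]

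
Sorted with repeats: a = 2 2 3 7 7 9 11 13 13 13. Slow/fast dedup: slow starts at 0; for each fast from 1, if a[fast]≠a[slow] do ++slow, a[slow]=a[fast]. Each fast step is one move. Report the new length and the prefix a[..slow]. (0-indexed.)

slow=0 fast=1: a[fast]=2=a[slow] dup, fast++
slow=0 fast=2: a[fast]=3≠a[slow]=2 write a[1]=3, slow++,fast++
slow=1 fast=3: a[fast]=7≠a[slow]=3 write a[2]=7, slow++,fast++
slow=2 fast=4: a[fast]=7=a[slow] dup, fast++
slow=2 fast=5: a[fast]=9≠a[slow]=7 write a[3]=9, slow++,fast++
slow=3 fast=6: a[fast]=11≠a[slow]=9 write a[4]=11, slow++,fast++
slow=4 fast=7: a[fast]=13≠a[slow]=11 write a[5]=13, slow++,fast++
slow=5 fast=8: a[fast]=13=a[slow] dup, fast++
slow=5 fast=9: a[fast]=13=a[slow] dup, fast++

length 6; prefix = [2, 3, 7, 9, 11, 13]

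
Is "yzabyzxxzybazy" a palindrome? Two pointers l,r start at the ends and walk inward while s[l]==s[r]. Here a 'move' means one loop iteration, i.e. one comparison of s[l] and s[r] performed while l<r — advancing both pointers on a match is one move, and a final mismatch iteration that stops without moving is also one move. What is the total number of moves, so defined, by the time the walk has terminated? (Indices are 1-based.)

7 moves

l=1 r=14: 'y'=='y', l++,r--
l=2 r=13: 'z'=='z', l++,r--
l=3 r=12: 'a'=='a', l++,r--
l=4 r=11: 'b'=='b', l++,r--
l=5 r=10: 'y'=='y', l++,r--
l=6 r=9: 'z'=='z', l++,r--
l=7 r=8: 'x'=='x', l++,r--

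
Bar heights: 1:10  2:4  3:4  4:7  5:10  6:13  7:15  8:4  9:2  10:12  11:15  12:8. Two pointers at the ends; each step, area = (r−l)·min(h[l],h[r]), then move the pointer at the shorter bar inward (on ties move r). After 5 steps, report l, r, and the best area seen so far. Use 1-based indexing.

[1,12] min(10,8)*11=88 best=88 * → r--
[1,11] min(10,15)*10=100 best=100 * → l++
[2,11] min(4,15)*9=36 best=100 → l++
[3,11] min(4,15)*8=32 best=100 → l++
[4,11] min(7,15)*7=49 best=100 → l++

l=5, r=11, best area=100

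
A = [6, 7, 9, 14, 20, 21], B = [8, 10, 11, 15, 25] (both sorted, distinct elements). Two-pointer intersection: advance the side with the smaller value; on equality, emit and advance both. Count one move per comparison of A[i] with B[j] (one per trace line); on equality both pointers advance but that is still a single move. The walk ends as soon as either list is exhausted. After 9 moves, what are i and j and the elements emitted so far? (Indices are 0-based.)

i=5, j=4, emitted=[]

i=0 j=0: 6<8, i++
i=1 j=0: 7<8, i++
i=2 j=0: 9>8, j++
i=2 j=1: 9<10, i++
i=3 j=1: 14>10, j++
i=3 j=2: 14>11, j++
i=3 j=3: 14<15, i++
i=4 j=3: 20>15, j++
i=4 j=4: 20<25, i++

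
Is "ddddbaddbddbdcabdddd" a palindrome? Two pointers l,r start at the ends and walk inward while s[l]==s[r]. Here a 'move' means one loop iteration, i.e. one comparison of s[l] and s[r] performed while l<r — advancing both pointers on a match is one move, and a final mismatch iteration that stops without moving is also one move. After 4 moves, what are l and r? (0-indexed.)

l=0 r=19: 'd'=='d', l++,r--
l=1 r=18: 'd'=='d', l++,r--
l=2 r=17: 'd'=='d', l++,r--
l=3 r=16: 'd'=='d', l++,r--

l=4, r=15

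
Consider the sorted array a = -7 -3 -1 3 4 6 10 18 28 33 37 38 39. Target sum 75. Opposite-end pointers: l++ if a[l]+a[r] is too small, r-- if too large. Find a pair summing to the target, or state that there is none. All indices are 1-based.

l=1 r=13: -7+39=32 <75, l++
l=2 r=13: -3+39=36 <75, l++
l=3 r=13: -1+39=38 <75, l++
l=4 r=13: 3+39=42 <75, l++
l=5 r=13: 4+39=43 <75, l++
l=6 r=13: 6+39=45 <75, l++
l=7 r=13: 10+39=49 <75, l++
l=8 r=13: 18+39=57 <75, l++
l=9 r=13: 28+39=67 <75, l++
l=10 r=13: 33+39=72 <75, l++
l=11 r=13: 37+39=76 >75, r--
l=11 r=12: 37+38=75, found

(37, 38)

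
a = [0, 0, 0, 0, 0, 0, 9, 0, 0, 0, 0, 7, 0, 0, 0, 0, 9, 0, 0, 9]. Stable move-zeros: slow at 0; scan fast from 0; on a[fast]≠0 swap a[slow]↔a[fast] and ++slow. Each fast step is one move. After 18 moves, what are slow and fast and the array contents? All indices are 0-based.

slow=3, fast=18, a=[9, 7, 9, 0, 0, 0, 0, 0, 0, 0, 0, 0, 0, 0, 0, 0, 0, 0, 0, 9]

(s=0,f=0) a[fast]=0 → fast++
(s=0,f=1) a[fast]=0 → fast++
(s=0,f=2) a[fast]=0 → fast++
(s=0,f=3) a[fast]=0 → fast++
(s=0,f=4) a[fast]=0 → fast++
(s=0,f=5) a[fast]=0 → fast++
(s=0,f=6) a[fast]=9≠0 swap→a[0]=9 → slow++,fast++
(s=1,f=7) a[fast]=0 → fast++
(s=1,f=8) a[fast]=0 → fast++
(s=1,f=9) a[fast]=0 → fast++
(s=1,f=10) a[fast]=0 → fast++
(s=1,f=11) a[fast]=7≠0 swap→a[1]=7 → slow++,fast++
(s=2,f=12) a[fast]=0 → fast++
(s=2,f=13) a[fast]=0 → fast++
(s=2,f=14) a[fast]=0 → fast++
(s=2,f=15) a[fast]=0 → fast++
(s=2,f=16) a[fast]=9≠0 swap→a[2]=9 → slow++,fast++
(s=3,f=17) a[fast]=0 → fast++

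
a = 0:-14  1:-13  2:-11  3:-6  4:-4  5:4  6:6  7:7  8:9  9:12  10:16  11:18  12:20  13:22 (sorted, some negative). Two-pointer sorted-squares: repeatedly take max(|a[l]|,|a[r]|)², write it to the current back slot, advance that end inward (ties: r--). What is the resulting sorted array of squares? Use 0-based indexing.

[16, 16, 36, 36, 49, 81, 121, 144, 169, 196, 256, 324, 400, 484]

l=0 r=13: |-14|<=|22| out[13]=484, r--
l=0 r=12: |-14|<=|20| out[12]=400, r--
l=0 r=11: |-14|<=|18| out[11]=324, r--
l=0 r=10: |-14|<=|16| out[10]=256, r--
l=0 r=9: |-14|>|12| out[9]=196, l++
l=1 r=9: |-13|>|12| out[8]=169, l++
l=2 r=9: |-11|<=|12| out[7]=144, r--
l=2 r=8: |-11|>|9| out[6]=121, l++
l=3 r=8: |-6|<=|9| out[5]=81, r--
l=3 r=7: |-6|<=|7| out[4]=49, r--
l=3 r=6: |-6|<=|6| out[3]=36, r--
l=3 r=5: |-6|>|4| out[2]=36, l++
l=4 r=5: |-4|<=|4| out[1]=16, r--
l=4 r=4: |-4|<=|-4| out[0]=16, r--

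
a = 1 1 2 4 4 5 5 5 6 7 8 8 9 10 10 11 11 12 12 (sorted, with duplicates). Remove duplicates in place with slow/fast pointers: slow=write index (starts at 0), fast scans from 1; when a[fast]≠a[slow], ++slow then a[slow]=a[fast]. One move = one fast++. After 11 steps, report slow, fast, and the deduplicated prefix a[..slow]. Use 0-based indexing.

slow=0 fast=1: a[fast]=1=a[slow] dup, fast++
slow=0 fast=2: a[fast]=2≠a[slow]=1 write a[1]=2, slow++,fast++
slow=1 fast=3: a[fast]=4≠a[slow]=2 write a[2]=4, slow++,fast++
slow=2 fast=4: a[fast]=4=a[slow] dup, fast++
slow=2 fast=5: a[fast]=5≠a[slow]=4 write a[3]=5, slow++,fast++
slow=3 fast=6: a[fast]=5=a[slow] dup, fast++
slow=3 fast=7: a[fast]=5=a[slow] dup, fast++
slow=3 fast=8: a[fast]=6≠a[slow]=5 write a[4]=6, slow++,fast++
slow=4 fast=9: a[fast]=7≠a[slow]=6 write a[5]=7, slow++,fast++
slow=5 fast=10: a[fast]=8≠a[slow]=7 write a[6]=8, slow++,fast++
slow=6 fast=11: a[fast]=8=a[slow] dup, fast++

slow=6, fast=12, prefix=[1, 2, 4, 5, 6, 7, 8]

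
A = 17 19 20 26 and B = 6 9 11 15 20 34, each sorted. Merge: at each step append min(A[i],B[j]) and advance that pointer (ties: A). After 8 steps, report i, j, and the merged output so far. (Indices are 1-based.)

[i=1,j=1] A[i]=17>B[j]=6 take 6 → j++
[i=1,j=2] A[i]=17>B[j]=9 take 9 → j++
[i=1,j=3] A[i]=17>B[j]=11 take 11 → j++
[i=1,j=4] A[i]=17>B[j]=15 take 15 → j++
[i=1,j=5] A[i]=17<=B[j]=20 take 17 → i++
[i=2,j=5] A[i]=19<=B[j]=20 take 19 → i++
[i=3,j=5] A[i]=20<=B[j]=20 take 20 → i++
[i=4,j=5] A[i]=26>B[j]=20 take 20 → j++

i=4, j=6, merged so far=[6, 9, 11, 15, 17, 19, 20, 20]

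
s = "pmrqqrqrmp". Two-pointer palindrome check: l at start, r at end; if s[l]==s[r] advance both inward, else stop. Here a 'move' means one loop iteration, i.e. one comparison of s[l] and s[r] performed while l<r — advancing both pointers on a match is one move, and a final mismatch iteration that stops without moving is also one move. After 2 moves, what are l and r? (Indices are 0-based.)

l=2, r=7

[0,9] 'p'=='p' → l++,r--
[1,8] 'm'=='m' → l++,r--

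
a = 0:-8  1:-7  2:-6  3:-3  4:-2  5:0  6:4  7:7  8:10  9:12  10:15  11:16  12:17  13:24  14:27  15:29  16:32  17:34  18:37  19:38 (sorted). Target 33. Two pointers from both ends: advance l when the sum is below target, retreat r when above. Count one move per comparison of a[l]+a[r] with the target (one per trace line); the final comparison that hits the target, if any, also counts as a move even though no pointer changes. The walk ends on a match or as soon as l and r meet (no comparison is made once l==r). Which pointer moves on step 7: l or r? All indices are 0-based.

[0,19] -8+38=30 <33 → l++
[1,19] -7+38=31 <33 → l++
[2,19] -6+38=32 <33 → l++
[3,19] -3+38=35 >33 → r--
[3,18] -3+37=34 >33 → r--
[3,17] -3+34=31 <33 → l++
[4,17] -2+34=32 <33 → l++

l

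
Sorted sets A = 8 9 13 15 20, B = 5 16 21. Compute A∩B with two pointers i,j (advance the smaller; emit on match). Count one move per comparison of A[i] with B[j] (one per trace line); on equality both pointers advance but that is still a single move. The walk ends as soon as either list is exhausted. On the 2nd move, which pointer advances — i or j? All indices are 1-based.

i=1 j=1: 8>5, j++
i=1 j=2: 8<16, i++

i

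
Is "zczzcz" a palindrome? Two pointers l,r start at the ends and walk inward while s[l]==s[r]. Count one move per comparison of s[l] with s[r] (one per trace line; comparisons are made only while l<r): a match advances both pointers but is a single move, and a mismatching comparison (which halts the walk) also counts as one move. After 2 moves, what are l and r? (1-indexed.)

l=3, r=4

[1,6] 'z'=='z' → l++,r--
[2,5] 'c'=='c' → l++,r--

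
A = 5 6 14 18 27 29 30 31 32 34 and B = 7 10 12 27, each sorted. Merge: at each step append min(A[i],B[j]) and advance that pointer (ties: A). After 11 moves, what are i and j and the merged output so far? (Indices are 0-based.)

i=0 j=0: A[i]=5<=B[j]=7 take 5, i++
i=1 j=0: A[i]=6<=B[j]=7 take 6, i++
i=2 j=0: A[i]=14>B[j]=7 take 7, j++
i=2 j=1: A[i]=14>B[j]=10 take 10, j++
i=2 j=2: A[i]=14>B[j]=12 take 12, j++
i=2 j=3: A[i]=14<=B[j]=27 take 14, i++
i=3 j=3: A[i]=18<=B[j]=27 take 18, i++
i=4 j=3: A[i]=27<=B[j]=27 take 27, i++
i=5 j=3: A[i]=29>B[j]=27 take 27, j++
i=5 j=4: B done, take A[i]=29, i++
i=6 j=4: B done, take A[i]=30, i++

i=7, j=4, merged so far=[5, 6, 7, 10, 12, 14, 18, 27, 27, 29, 30]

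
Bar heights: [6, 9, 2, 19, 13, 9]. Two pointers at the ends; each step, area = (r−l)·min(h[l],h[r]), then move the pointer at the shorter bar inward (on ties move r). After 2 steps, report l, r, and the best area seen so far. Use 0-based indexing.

[0,5] min(6,9)*5=30 best=30 * → l++
[1,5] min(9,9)*4=36 best=36 * → r--

l=1, r=4, best area=36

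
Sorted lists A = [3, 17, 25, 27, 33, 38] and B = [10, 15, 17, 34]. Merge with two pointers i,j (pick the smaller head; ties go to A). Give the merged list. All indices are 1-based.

[i=1,j=1] A[i]=3<=B[j]=10 take 3 → i++
[i=2,j=1] A[i]=17>B[j]=10 take 10 → j++
[i=2,j=2] A[i]=17>B[j]=15 take 15 → j++
[i=2,j=3] A[i]=17<=B[j]=17 take 17 → i++
[i=3,j=3] A[i]=25>B[j]=17 take 17 → j++
[i=3,j=4] A[i]=25<=B[j]=34 take 25 → i++
[i=4,j=4] A[i]=27<=B[j]=34 take 27 → i++
[i=5,j=4] A[i]=33<=B[j]=34 take 33 → i++
[i=6,j=4] A[i]=38>B[j]=34 take 34 → j++
[i=6,j=5] B done, take A[i]=38 → i++

[3, 10, 15, 17, 17, 25, 27, 33, 34, 38]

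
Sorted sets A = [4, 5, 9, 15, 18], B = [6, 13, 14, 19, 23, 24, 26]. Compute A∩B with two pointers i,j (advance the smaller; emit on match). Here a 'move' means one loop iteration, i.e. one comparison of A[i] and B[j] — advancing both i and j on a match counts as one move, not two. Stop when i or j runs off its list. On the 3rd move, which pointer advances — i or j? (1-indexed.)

j

[i=1,j=1] 4<6 → i++
[i=2,j=1] 5<6 → i++
[i=3,j=1] 9>6 → j++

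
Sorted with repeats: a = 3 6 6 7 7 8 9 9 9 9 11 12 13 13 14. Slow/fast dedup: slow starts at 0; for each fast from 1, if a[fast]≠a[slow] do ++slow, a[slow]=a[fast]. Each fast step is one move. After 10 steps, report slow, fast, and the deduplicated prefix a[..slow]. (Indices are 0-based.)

slow=0 fast=1: a[fast]=6≠a[slow]=3 write a[1]=6, slow++,fast++
slow=1 fast=2: a[fast]=6=a[slow] dup, fast++
slow=1 fast=3: a[fast]=7≠a[slow]=6 write a[2]=7, slow++,fast++
slow=2 fast=4: a[fast]=7=a[slow] dup, fast++
slow=2 fast=5: a[fast]=8≠a[slow]=7 write a[3]=8, slow++,fast++
slow=3 fast=6: a[fast]=9≠a[slow]=8 write a[4]=9, slow++,fast++
slow=4 fast=7: a[fast]=9=a[slow] dup, fast++
slow=4 fast=8: a[fast]=9=a[slow] dup, fast++
slow=4 fast=9: a[fast]=9=a[slow] dup, fast++
slow=4 fast=10: a[fast]=11≠a[slow]=9 write a[5]=11, slow++,fast++

slow=5, fast=11, prefix=[3, 6, 7, 8, 9, 11]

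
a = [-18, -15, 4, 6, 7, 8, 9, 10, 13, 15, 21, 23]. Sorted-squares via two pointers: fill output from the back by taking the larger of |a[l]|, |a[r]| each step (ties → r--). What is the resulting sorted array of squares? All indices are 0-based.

[16, 36, 49, 64, 81, 100, 169, 225, 225, 324, 441, 529]

[0,11] |-18|<=|23| out[11]=529 → r--
[0,10] |-18|<=|21| out[10]=441 → r--
[0,9] |-18|>|15| out[9]=324 → l++
[1,9] |-15|<=|15| out[8]=225 → r--
[1,8] |-15|>|13| out[7]=225 → l++
[2,8] |4|<=|13| out[6]=169 → r--
[2,7] |4|<=|10| out[5]=100 → r--
[2,6] |4|<=|9| out[4]=81 → r--
[2,5] |4|<=|8| out[3]=64 → r--
[2,4] |4|<=|7| out[2]=49 → r--
[2,3] |4|<=|6| out[1]=36 → r--
[2,2] |4|<=|4| out[0]=16 → r--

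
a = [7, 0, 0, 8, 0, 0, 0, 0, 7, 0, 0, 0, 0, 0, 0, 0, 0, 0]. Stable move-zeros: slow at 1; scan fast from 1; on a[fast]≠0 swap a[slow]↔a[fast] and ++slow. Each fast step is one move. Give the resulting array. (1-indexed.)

(s=1,f=1) a[fast]=7≠0 swap→a[1]=7 → slow++,fast++
(s=2,f=2) a[fast]=0 → fast++
(s=2,f=3) a[fast]=0 → fast++
(s=2,f=4) a[fast]=8≠0 swap→a[2]=8 → slow++,fast++
(s=3,f=5) a[fast]=0 → fast++
(s=3,f=6) a[fast]=0 → fast++
(s=3,f=7) a[fast]=0 → fast++
(s=3,f=8) a[fast]=0 → fast++
(s=3,f=9) a[fast]=7≠0 swap→a[3]=7 → slow++,fast++
(s=4,f=10) a[fast]=0 → fast++
(s=4,f=11) a[fast]=0 → fast++
(s=4,f=12) a[fast]=0 → fast++
(s=4,f=13) a[fast]=0 → fast++
(s=4,f=14) a[fast]=0 → fast++
(s=4,f=15) a[fast]=0 → fast++
(s=4,f=16) a[fast]=0 → fast++
(s=4,f=17) a[fast]=0 → fast++
(s=4,f=18) a[fast]=0 → fast++

[7, 8, 7, 0, 0, 0, 0, 0, 0, 0, 0, 0, 0, 0, 0, 0, 0, 0]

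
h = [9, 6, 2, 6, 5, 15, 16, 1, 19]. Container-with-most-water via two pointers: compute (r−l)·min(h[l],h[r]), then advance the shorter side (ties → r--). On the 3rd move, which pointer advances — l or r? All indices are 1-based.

l=1 r=9: min(9,19)*8=72 best=72 *, l++
l=2 r=9: min(6,19)*7=42 best=72, l++
l=3 r=9: min(2,19)*6=12 best=72, l++

l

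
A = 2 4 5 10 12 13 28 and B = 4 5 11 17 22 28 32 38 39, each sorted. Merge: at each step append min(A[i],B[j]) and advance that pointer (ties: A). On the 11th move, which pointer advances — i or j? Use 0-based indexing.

[i=0,j=0] A[i]=2<=B[j]=4 take 2 → i++
[i=1,j=0] A[i]=4<=B[j]=4 take 4 → i++
[i=2,j=0] A[i]=5>B[j]=4 take 4 → j++
[i=2,j=1] A[i]=5<=B[j]=5 take 5 → i++
[i=3,j=1] A[i]=10>B[j]=5 take 5 → j++
[i=3,j=2] A[i]=10<=B[j]=11 take 10 → i++
[i=4,j=2] A[i]=12>B[j]=11 take 11 → j++
[i=4,j=3] A[i]=12<=B[j]=17 take 12 → i++
[i=5,j=3] A[i]=13<=B[j]=17 take 13 → i++
[i=6,j=3] A[i]=28>B[j]=17 take 17 → j++
[i=6,j=4] A[i]=28>B[j]=22 take 22 → j++

j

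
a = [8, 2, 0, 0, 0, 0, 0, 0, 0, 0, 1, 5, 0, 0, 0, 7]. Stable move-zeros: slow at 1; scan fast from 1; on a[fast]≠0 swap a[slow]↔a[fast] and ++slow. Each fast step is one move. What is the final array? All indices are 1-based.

(s=1,f=1) a[fast]=8≠0 swap→a[1]=8 → slow++,fast++
(s=2,f=2) a[fast]=2≠0 swap→a[2]=2 → slow++,fast++
(s=3,f=3) a[fast]=0 → fast++
(s=3,f=4) a[fast]=0 → fast++
(s=3,f=5) a[fast]=0 → fast++
(s=3,f=6) a[fast]=0 → fast++
(s=3,f=7) a[fast]=0 → fast++
(s=3,f=8) a[fast]=0 → fast++
(s=3,f=9) a[fast]=0 → fast++
(s=3,f=10) a[fast]=0 → fast++
(s=3,f=11) a[fast]=1≠0 swap→a[3]=1 → slow++,fast++
(s=4,f=12) a[fast]=5≠0 swap→a[4]=5 → slow++,fast++
(s=5,f=13) a[fast]=0 → fast++
(s=5,f=14) a[fast]=0 → fast++
(s=5,f=15) a[fast]=0 → fast++
(s=5,f=16) a[fast]=7≠0 swap→a[5]=7 → slow++,fast++

[8, 2, 1, 5, 7, 0, 0, 0, 0, 0, 0, 0, 0, 0, 0, 0]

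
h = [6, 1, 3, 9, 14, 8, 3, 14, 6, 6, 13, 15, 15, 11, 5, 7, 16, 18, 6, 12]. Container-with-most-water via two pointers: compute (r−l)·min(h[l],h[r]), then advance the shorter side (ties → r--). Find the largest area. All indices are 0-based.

[0,19] min(6,12)*19=114 best=114 * → l++
[1,19] min(1,12)*18=18 best=114 → l++
[2,19] min(3,12)*17=51 best=114 → l++
[3,19] min(9,12)*16=144 best=144 * → l++
[4,19] min(14,12)*15=180 best=180 * → r--
[4,18] min(14,6)*14=84 best=180 → r--
[4,17] min(14,18)*13=182 best=182 * → l++
[5,17] min(8,18)*12=96 best=182 → l++
[6,17] min(3,18)*11=33 best=182 → l++
[7,17] min(14,18)*10=140 best=182 → l++
[8,17] min(6,18)*9=54 best=182 → l++
[9,17] min(6,18)*8=48 best=182 → l++
[10,17] min(13,18)*7=91 best=182 → l++
[11,17] min(15,18)*6=90 best=182 → l++
[12,17] min(15,18)*5=75 best=182 → l++
[13,17] min(11,18)*4=44 best=182 → l++
[14,17] min(5,18)*3=15 best=182 → l++
[15,17] min(7,18)*2=14 best=182 → l++
[16,17] min(16,18)*1=16 best=182 → l++

max area = 182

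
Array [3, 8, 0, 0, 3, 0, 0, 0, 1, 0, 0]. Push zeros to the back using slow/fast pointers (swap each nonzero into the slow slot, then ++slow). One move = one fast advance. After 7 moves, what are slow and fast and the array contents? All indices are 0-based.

slow=0 fast=0: a[fast]=3≠0 swap→a[0]=3, slow++,fast++
slow=1 fast=1: a[fast]=8≠0 swap→a[1]=8, slow++,fast++
slow=2 fast=2: a[fast]=0, fast++
slow=2 fast=3: a[fast]=0, fast++
slow=2 fast=4: a[fast]=3≠0 swap→a[2]=3, slow++,fast++
slow=3 fast=5: a[fast]=0, fast++
slow=3 fast=6: a[fast]=0, fast++

slow=3, fast=7, a=[3, 8, 3, 0, 0, 0, 0, 0, 1, 0, 0]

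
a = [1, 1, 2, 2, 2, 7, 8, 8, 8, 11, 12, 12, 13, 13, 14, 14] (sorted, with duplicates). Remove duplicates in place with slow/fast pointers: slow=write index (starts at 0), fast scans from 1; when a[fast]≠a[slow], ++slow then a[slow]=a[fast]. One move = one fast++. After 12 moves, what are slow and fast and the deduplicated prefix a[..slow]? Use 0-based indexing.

slow=0 fast=1: a[fast]=1=a[slow] dup, fast++
slow=0 fast=2: a[fast]=2≠a[slow]=1 write a[1]=2, slow++,fast++
slow=1 fast=3: a[fast]=2=a[slow] dup, fast++
slow=1 fast=4: a[fast]=2=a[slow] dup, fast++
slow=1 fast=5: a[fast]=7≠a[slow]=2 write a[2]=7, slow++,fast++
slow=2 fast=6: a[fast]=8≠a[slow]=7 write a[3]=8, slow++,fast++
slow=3 fast=7: a[fast]=8=a[slow] dup, fast++
slow=3 fast=8: a[fast]=8=a[slow] dup, fast++
slow=3 fast=9: a[fast]=11≠a[slow]=8 write a[4]=11, slow++,fast++
slow=4 fast=10: a[fast]=12≠a[slow]=11 write a[5]=12, slow++,fast++
slow=5 fast=11: a[fast]=12=a[slow] dup, fast++
slow=5 fast=12: a[fast]=13≠a[slow]=12 write a[6]=13, slow++,fast++

slow=6, fast=13, prefix=[1, 2, 7, 8, 11, 12, 13]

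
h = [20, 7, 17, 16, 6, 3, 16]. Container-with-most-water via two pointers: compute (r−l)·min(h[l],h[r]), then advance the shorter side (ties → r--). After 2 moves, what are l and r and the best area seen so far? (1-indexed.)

l=1, r=5, best area=96

[1,7] min(20,16)*6=96 best=96 * → r--
[1,6] min(20,3)*5=15 best=96 → r--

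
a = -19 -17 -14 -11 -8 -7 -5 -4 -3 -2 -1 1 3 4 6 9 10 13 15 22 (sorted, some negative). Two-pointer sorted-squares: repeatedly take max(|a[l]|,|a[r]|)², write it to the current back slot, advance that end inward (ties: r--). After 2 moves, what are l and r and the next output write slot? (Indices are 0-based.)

[0,19] |-19|<=|22| out[19]=484 → r--
[0,18] |-19|>|15| out[18]=361 → l++

l=1, r=18, next write slot=17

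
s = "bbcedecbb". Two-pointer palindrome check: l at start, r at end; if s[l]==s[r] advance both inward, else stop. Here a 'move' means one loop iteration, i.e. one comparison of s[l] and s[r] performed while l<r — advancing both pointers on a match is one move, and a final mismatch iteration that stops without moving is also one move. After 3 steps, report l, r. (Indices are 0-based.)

[0,8] 'b'=='b' → l++,r--
[1,7] 'b'=='b' → l++,r--
[2,6] 'c'=='c' → l++,r--

l=3, r=5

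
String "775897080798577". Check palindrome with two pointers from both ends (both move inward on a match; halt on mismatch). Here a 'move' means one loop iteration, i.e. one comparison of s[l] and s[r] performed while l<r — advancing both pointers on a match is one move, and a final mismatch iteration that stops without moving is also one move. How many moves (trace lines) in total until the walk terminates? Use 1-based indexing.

l=1 r=15: '7'=='7', l++,r--
l=2 r=14: '7'=='7', l++,r--
l=3 r=13: '5'=='5', l++,r--
l=4 r=12: '8'=='8', l++,r--
l=5 r=11: '9'=='9', l++,r--
l=6 r=10: '7'=='7', l++,r--
l=7 r=9: '0'=='0', l++,r--

7 moves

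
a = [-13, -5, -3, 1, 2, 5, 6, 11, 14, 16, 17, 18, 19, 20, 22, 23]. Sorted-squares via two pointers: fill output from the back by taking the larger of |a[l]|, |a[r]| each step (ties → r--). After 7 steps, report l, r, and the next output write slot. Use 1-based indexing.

[1,16] |-13|<=|23| out[16]=529 → r--
[1,15] |-13|<=|22| out[15]=484 → r--
[1,14] |-13|<=|20| out[14]=400 → r--
[1,13] |-13|<=|19| out[13]=361 → r--
[1,12] |-13|<=|18| out[12]=324 → r--
[1,11] |-13|<=|17| out[11]=289 → r--
[1,10] |-13|<=|16| out[10]=256 → r--

l=1, r=9, next write slot=9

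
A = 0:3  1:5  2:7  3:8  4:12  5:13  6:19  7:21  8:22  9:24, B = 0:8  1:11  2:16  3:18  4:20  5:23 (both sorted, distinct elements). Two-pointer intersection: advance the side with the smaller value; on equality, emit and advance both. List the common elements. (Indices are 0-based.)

i=0 j=0: 3<8, i++
i=1 j=0: 5<8, i++
i=2 j=0: 7<8, i++
i=3 j=0: 8==8 emit, i++,j++
i=4 j=1: 12>11, j++
i=4 j=2: 12<16, i++
i=5 j=2: 13<16, i++
i=6 j=2: 19>16, j++
i=6 j=3: 19>18, j++
i=6 j=4: 19<20, i++
i=7 j=4: 21>20, j++
i=7 j=5: 21<23, i++
i=8 j=5: 22<23, i++
i=9 j=5: 24>23, j++

intersection = [8]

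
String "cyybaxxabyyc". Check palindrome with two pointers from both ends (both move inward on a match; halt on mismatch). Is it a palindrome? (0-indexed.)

l=0 r=11: 'c'=='c', l++,r--
l=1 r=10: 'y'=='y', l++,r--
l=2 r=9: 'y'=='y', l++,r--
l=3 r=8: 'b'=='b', l++,r--
l=4 r=7: 'a'=='a', l++,r--
l=5 r=6: 'x'=='x', l++,r--

palindrome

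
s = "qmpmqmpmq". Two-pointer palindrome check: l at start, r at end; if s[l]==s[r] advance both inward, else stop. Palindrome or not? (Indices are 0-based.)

palindrome

[0,8] 'q'=='q' → l++,r--
[1,7] 'm'=='m' → l++,r--
[2,6] 'p'=='p' → l++,r--
[3,5] 'm'=='m' → l++,r--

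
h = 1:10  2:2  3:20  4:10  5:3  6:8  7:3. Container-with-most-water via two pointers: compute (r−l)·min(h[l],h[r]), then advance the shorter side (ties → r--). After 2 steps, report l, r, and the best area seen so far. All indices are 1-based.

l=1 r=7: min(10,3)*6=18 best=18 *, r--
l=1 r=6: min(10,8)*5=40 best=40 *, r--

l=1, r=5, best area=40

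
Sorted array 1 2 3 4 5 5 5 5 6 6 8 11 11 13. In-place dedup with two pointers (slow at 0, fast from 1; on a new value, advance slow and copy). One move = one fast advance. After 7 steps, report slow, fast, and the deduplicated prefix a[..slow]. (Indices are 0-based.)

slow=4, fast=8, prefix=[1, 2, 3, 4, 5]

slow=0 fast=1: a[fast]=2≠a[slow]=1 write a[1]=2, slow++,fast++
slow=1 fast=2: a[fast]=3≠a[slow]=2 write a[2]=3, slow++,fast++
slow=2 fast=3: a[fast]=4≠a[slow]=3 write a[3]=4, slow++,fast++
slow=3 fast=4: a[fast]=5≠a[slow]=4 write a[4]=5, slow++,fast++
slow=4 fast=5: a[fast]=5=a[slow] dup, fast++
slow=4 fast=6: a[fast]=5=a[slow] dup, fast++
slow=4 fast=7: a[fast]=5=a[slow] dup, fast++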